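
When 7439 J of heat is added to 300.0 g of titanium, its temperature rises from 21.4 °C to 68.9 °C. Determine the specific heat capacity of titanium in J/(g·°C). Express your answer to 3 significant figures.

c = 0.522 J/(g·°C)

c = q / (m ΔT) = 7439 / (300.0 × 47.5)
c = 7439 / 14250 = 0.522 J/(g·°C)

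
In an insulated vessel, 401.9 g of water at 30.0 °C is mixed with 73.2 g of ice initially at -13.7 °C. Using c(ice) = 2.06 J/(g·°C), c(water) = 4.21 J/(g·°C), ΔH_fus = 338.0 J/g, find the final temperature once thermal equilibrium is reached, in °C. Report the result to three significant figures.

T_f = 12.0 °C

Heat to bring ice to 0 °C and melt it: q₁ = 73.2×2.06×13.7 + 73.2×338.0 = 26807 J
Heat the water can supply cooling to 0 °C: 401.9×4.21×30.0 = 50760.0 J > q₁, so all ice melts.
Energy balance: 401.9×4.21×(30.0 − T) = 26807 + 73.2×4.21×(T − 0)
1691.999(30.0 − T) = 26807 + 308.172 T
50760.0 − 26807 = 2000.171 T
T = 23953.0 / 2000.171 = 11.98 °C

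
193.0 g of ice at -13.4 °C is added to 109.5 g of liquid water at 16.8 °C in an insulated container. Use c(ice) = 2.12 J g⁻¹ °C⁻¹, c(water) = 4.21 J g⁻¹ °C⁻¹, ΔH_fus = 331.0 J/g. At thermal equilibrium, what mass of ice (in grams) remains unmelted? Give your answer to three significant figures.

Heat to warm all ice to 0 °C: 193.0×2.12×13.4 = 5482.7 J
Heat released by water cooling to 0 °C: 109.5×4.21×16.8 = 7744.7 J
7744.7 J < 5482.7 + 193.0×331.0 = 69365.7 J, so not all ice melts; final T = 0 °C.
Heat left for melting: 7744.7 − 5482.7 = 2262.0 J
Mass melted = 2262.0 / 331.0 = 6.834 g
Ice remaining = 193.0 − 6.834 = 186.166 g

m_ice remaining = 186 g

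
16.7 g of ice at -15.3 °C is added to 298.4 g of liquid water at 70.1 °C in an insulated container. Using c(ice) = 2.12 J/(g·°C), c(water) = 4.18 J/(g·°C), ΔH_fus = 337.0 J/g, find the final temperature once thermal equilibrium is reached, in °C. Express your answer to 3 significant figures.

T_f = 61.7 °C

Heat to bring ice to 0 °C and melt it: q₁ = 16.7×2.12×15.3 + 16.7×337.0 = 6169.6 J
Heat the water can supply cooling to 0 °C: 298.4×4.18×70.1 = 87436.6 J > q₁, so all ice melts.
Energy balance: 298.4×4.18×(70.1 − T) = 6169.6 + 16.7×4.18×(T − 0)
1247.312(70.1 − T) = 6169.6 + 69.806 T
87436.6 − 6169.6 = 1317.118 T
T = 81267.0 / 1317.118 = 61.70 °C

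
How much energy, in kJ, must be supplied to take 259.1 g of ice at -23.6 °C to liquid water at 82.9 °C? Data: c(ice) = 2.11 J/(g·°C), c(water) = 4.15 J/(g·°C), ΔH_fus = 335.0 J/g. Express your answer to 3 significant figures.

q1 (heat ice -23.6→0.0 °C): 259.1 × 2.11 × 23.6 = 12902 J
q2 (melt at 0 °C): 259.1 × 335.0 = 86799 J
q3 (heat water 0.0→82.9 °C): 259.1 × 4.15 × 82.9 = 89139 J
Total: 12902 + 86799 + 89139 = 188840 J = 189 kJ

q = 189 kJ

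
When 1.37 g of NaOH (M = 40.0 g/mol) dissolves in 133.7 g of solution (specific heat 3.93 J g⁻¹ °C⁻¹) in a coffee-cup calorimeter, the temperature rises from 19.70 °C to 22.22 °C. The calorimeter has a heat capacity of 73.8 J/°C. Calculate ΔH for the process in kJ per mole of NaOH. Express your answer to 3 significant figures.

ΔH = -44.1 kJ/mol

|ΔT| = |22.22 − 19.70| = 2.52 °C
|q_surr| = (133.7 × 3.93 + 73.8) × 2.52 = 599.241 × 2.52 = 1510 J
n(NaOH) = 1.37 / 40.0 = 0.03425 mol
Temperature rose, so q_rxn = −|q_surr| = -1.510 kJ
ΔH = q_rxn / n = -44.09 kJ/mol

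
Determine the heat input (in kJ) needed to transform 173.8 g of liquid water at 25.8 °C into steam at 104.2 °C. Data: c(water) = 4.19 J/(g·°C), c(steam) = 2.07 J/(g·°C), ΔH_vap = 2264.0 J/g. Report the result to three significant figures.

q = 449 kJ

q1 (heat water 25.8→100.0 °C): 173.8 × 4.19 × 74.2 = 54034 J
q2 (vaporize at 100 °C): 173.8 × 2264.0 = 393483 J
q3 (heat steam 100.0→104.2 °C): 173.8 × 2.07 × 4.2 = 1511 J
Total: 54034 + 393483 + 1511 = 449028 J = 449 kJ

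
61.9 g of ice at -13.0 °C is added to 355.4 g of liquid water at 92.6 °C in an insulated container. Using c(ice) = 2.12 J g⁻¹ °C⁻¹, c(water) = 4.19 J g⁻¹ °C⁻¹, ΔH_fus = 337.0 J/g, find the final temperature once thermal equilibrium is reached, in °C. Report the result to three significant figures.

T_f = 66.0 °C

Heat to bring ice to 0 °C and melt it: q₁ = 61.9×2.12×13.0 + 61.9×337.0 = 22566 J
Heat the water can supply cooling to 0 °C: 355.4×4.19×92.6 = 137893 J > q₁, so all ice melts.
Energy balance: 355.4×4.19×(92.6 − T) = 22566 + 61.9×4.19×(T − 0)
1489.126(92.6 − T) = 22566 + 259.361 T
137893 − 22566 = 1748.487 T
T = 115327 / 1748.487 = 65.96 °C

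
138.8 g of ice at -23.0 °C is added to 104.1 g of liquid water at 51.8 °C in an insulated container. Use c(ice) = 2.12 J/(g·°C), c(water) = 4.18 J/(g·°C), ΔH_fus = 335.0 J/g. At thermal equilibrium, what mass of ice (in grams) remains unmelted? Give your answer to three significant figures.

Heat to warm all ice to 0 °C: 138.8×2.12×23.0 = 6767.9 J
Heat released by water cooling to 0 °C: 104.1×4.18×51.8 = 22540 J
22540 J < 6767.9 + 138.8×335.0 = 53265.9 J, so not all ice melts; final T = 0 °C.
Heat left for melting: 22540 − 6767.9 = 15772.1 J
Mass melted = 15772.1 / 335.0 = 47.08 g
Ice remaining = 138.8 − 47.08 = 91.72 g

m_ice remaining = 91.7 g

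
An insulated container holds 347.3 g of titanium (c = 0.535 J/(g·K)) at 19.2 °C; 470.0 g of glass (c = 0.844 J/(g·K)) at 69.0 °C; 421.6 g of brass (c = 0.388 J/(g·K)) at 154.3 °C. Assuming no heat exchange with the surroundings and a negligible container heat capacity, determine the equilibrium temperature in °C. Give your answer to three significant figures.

Σ mᵢcᵢ(T − Tᵢ) = 0  ⇒  T = Σ mᵢcᵢTᵢ / Σ mᵢcᵢ
Σ mᵢcᵢ = 347.3×0.535 + 470.0×0.844 + 421.6×0.388 = 746.0663
Σ mᵢcᵢTᵢ = 185.8055×19.2 + 396.68×69.0 + 163.5808×154.3 = 56179
T = 56179 / 746.0663 = 75.30 °C

T_f = 75.3 °C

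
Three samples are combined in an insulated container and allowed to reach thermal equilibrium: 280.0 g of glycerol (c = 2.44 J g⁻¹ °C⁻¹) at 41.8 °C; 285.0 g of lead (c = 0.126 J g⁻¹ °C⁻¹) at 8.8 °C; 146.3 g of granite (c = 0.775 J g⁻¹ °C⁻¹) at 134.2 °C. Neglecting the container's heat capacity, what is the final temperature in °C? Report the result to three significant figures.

T_f = 53.0 °C

Σ mᵢcᵢ(T − Tᵢ) = 0  ⇒  T = Σ mᵢcᵢTᵢ / Σ mᵢcᵢ
Σ mᵢcᵢ = 280.0×2.44 + 285.0×0.126 + 146.3×0.775 = 832.4925
Σ mᵢcᵢTᵢ = 683.2×41.8 + 35.91×8.8 + 113.3825×134.2 = 44090
T = 44090 / 832.4925 = 52.96 °C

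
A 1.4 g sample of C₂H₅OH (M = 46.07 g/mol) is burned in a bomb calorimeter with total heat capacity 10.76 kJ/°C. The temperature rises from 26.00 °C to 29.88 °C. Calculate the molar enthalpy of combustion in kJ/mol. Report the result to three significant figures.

ΔH = -1370 kJ/mol

ΔT = 29.88 − 26.00 = 3.88 °C
q_cal = C_cal × ΔT = 10.76 × 3.88 = 41.7488 kJ
n = 1.4 / 46.07 = 0.03039 mol
q_rxn = −q_cal = -41.7488 kJ
ΔH = -41.7488 / 0.03039 = -1374 kJ/mol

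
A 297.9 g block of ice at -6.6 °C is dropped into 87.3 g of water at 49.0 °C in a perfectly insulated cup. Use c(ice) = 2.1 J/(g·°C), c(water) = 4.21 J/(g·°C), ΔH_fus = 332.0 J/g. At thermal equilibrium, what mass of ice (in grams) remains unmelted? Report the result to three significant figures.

m_ice remaining = 256 g

Heat to warm all ice to 0 °C: 297.9×2.1×6.6 = 4128.9 J
Heat released by water cooling to 0 °C: 87.3×4.21×49.0 = 18009 J
18009 J < 4128.9 + 297.9×332.0 = 103031.7 J, so not all ice melts; final T = 0 °C.
Heat left for melting: 18009 − 4128.9 = 13880.1 J
Mass melted = 13880.1 / 332.0 = 41.81 g
Ice remaining = 297.9 − 41.81 = 256.09 g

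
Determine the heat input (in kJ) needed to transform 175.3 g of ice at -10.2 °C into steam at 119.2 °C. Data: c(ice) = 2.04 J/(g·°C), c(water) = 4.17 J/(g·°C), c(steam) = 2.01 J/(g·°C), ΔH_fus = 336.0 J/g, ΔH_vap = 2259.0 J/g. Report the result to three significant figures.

q1 (heat ice -10.2→0.0 °C): 175.3 × 2.04 × 10.2 = 3648 J
q2 (melt at 0 °C): 175.3 × 336.0 = 58901 J
q3 (heat water 0.0→100.0 °C): 175.3 × 4.17 × 100.0 = 73100 J
q4 (vaporize at 100 °C): 175.3 × 2259.0 = 396003 J
q5 (heat steam 100.0→119.2 °C): 175.3 × 2.01 × 19.2 = 6765 J
Total: 3648 + 58901 + 73100 + 396003 + 6765 = 538417 J = 538 kJ

q = 538 kJ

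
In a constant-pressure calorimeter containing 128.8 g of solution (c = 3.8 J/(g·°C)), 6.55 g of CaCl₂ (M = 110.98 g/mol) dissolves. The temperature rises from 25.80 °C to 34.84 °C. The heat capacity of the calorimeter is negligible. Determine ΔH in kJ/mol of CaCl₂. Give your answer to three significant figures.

|ΔT| = |34.84 − 25.80| = 9.04 °C
|q_surr| = (128.8 × 3.8) × 9.04 = 489.44 × 9.04 = 4425 J
n(CaCl₂) = 6.55 / 110.98 = 0.05902 mol
Temperature rose, so q_rxn = −|q_surr| = -4.425 kJ
ΔH = q_rxn / n = -74.97 kJ/mol

ΔH = -75.0 kJ/mol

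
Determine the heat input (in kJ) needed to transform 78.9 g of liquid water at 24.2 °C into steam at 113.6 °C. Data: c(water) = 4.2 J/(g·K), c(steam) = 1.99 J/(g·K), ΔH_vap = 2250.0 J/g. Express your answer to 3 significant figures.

q = 205 kJ

q1 (heat water 24.2→100.0 °C): 78.9 × 4.2 × 75.8 = 25119 J
q2 (vaporize at 100 °C): 78.9 × 2250.0 = 177525 J
q3 (heat steam 100.0→113.6 °C): 78.9 × 1.99 × 13.6 = 2135 J
Total: 25119 + 177525 + 2135 = 204779 J = 205 kJ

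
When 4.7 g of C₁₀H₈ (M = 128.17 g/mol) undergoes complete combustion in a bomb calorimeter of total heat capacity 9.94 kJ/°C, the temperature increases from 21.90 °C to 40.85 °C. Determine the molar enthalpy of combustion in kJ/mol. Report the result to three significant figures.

ΔT = 40.85 − 21.90 = 18.95 °C
q_cal = C_cal × ΔT = 9.94 × 18.95 = 188.363 kJ
n = 4.7 / 128.17 = 0.03667 mol
q_rxn = −q_cal = -188.363 kJ
ΔH = -188.363 / 0.03667 = -5137 kJ/mol

ΔH = -5140 kJ/mol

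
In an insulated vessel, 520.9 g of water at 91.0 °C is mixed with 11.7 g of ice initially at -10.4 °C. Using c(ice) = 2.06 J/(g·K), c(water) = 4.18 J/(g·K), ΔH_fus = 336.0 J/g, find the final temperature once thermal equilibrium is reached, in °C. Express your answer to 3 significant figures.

Heat to bring ice to 0 °C and melt it: q₁ = 11.7×2.06×10.4 + 11.7×336.0 = 4181.9 J
Heat the water can supply cooling to 0 °C: 520.9×4.18×91.0 = 198140 J > q₁, so all ice melts.
Energy balance: 520.9×4.18×(91.0 − T) = 4181.9 + 11.7×4.18×(T − 0)
2177.362(91.0 − T) = 4181.9 + 48.906 T
198140 − 4181.9 = 2226.268 T
T = 193958.1 / 2226.268 = 87.12 °C

T_f = 87.1 °C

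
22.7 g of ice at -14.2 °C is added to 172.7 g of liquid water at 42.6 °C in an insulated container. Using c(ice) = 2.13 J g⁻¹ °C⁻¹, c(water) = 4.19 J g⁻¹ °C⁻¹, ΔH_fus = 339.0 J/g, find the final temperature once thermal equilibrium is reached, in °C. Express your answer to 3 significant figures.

T_f = 27.4 °C

Heat to bring ice to 0 °C and melt it: q₁ = 22.7×2.13×14.2 + 22.7×339.0 = 8381.9 J
Heat the water can supply cooling to 0 °C: 172.7×4.19×42.6 = 30825.9 J > q₁, so all ice melts.
Energy balance: 172.7×4.19×(42.6 − T) = 8381.9 + 22.7×4.19×(T − 0)
723.613(42.6 − T) = 8381.9 + 95.113 T
30825.9 − 8381.9 = 818.726 T
T = 22444.0 / 818.726 = 27.41 °C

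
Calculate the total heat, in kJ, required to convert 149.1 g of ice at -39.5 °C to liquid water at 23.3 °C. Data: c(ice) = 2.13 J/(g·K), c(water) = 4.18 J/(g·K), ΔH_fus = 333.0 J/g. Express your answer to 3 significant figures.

q = 76.7 kJ

q1 (heat ice -39.5→0.0 °C): 149.1 × 2.13 × 39.5 = 12545 J
q2 (melt at 0 °C): 149.1 × 333.0 = 49650 J
q3 (heat water 0.0→23.3 °C): 149.1 × 4.18 × 23.3 = 14521 J
Total: 12545 + 49650 + 14521 = 76716 J = 76.7 kJ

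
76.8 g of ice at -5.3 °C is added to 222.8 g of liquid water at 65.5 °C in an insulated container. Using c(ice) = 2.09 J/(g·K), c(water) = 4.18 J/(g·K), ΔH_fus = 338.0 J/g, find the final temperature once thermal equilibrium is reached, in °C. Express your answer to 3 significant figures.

T_f = 27.3 °C

Heat to bring ice to 0 °C and melt it: q₁ = 76.8×2.09×5.3 + 76.8×338.0 = 26809 J
Heat the water can supply cooling to 0 °C: 222.8×4.18×65.5 = 61000.4 J > q₁, so all ice melts.
Energy balance: 222.8×4.18×(65.5 − T) = 26809 + 76.8×4.18×(T − 0)
931.304(65.5 − T) = 26809 + 321.024 T
61000.4 − 26809 = 1252.328 T
T = 34191.4 / 1252.328 = 27.30 °C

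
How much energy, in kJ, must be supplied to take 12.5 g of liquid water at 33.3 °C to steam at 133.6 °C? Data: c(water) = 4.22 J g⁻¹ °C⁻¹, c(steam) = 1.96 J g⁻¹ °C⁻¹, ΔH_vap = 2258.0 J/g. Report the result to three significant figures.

q = 32.6 kJ

q1 (heat water 33.3→100.0 °C): 12.5 × 4.22 × 66.7 = 3518 J
q2 (vaporize at 100 °C): 12.5 × 2258.0 = 28225 J
q3 (heat steam 100.0→133.6 °C): 12.5 × 1.96 × 33.6 = 823 J
Total: 3518 + 28225 + 823 = 32566 J = 32.6 kJ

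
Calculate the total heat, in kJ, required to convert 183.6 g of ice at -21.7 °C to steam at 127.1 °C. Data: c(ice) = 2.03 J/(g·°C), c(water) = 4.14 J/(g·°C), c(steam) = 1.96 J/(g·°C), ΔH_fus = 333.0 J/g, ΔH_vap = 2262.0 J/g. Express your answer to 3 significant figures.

q = 570 kJ

q1 (heat ice -21.7→0.0 °C): 183.6 × 2.03 × 21.7 = 8088 J
q2 (melt at 0 °C): 183.6 × 333.0 = 61139 J
q3 (heat water 0.0→100.0 °C): 183.6 × 4.14 × 100.0 = 76010 J
q4 (vaporize at 100 °C): 183.6 × 2262.0 = 415303 J
q5 (heat steam 100.0→127.1 °C): 183.6 × 1.96 × 27.1 = 9752 J
Total: 8088 + 61139 + 76010 + 415303 + 9752 = 570292 J = 570 kJ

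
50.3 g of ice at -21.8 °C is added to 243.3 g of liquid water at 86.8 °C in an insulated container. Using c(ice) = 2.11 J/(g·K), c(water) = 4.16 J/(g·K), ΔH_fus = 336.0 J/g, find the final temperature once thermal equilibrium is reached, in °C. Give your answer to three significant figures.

T_f = 56.2 °C

Heat to bring ice to 0 °C and melt it: q₁ = 50.3×2.11×21.8 + 50.3×336.0 = 19214 J
Heat the water can supply cooling to 0 °C: 243.3×4.16×86.8 = 87852.7 J > q₁, so all ice melts.
Energy balance: 243.3×4.16×(86.8 − T) = 19214 + 50.3×4.16×(T − 0)
1012.128(86.8 − T) = 19214 + 209.248 T
87852.7 − 19214 = 1221.376 T
T = 68638.7 / 1221.376 = 56.20 °C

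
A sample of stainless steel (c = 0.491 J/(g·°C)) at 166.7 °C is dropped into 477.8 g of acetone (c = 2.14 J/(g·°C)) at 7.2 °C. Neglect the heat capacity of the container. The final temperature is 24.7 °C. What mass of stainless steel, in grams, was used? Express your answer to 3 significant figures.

q_gained = (477.8 × 2.14) × (24.7 − 7.2) = 17890 J
q_lost = m × 0.491 × (166.7 − 24.7) = 69.722 m
m = 17890 / 69.722 = 257 g

m = 257 g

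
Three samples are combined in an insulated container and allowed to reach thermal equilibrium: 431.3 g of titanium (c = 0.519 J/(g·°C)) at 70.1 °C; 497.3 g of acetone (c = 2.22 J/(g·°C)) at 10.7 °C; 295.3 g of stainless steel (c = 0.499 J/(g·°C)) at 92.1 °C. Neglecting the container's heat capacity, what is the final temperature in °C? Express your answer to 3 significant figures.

T_f = 27.8 °C

Σ mᵢcᵢ(T − Tᵢ) = 0  ⇒  T = Σ mᵢcᵢTᵢ / Σ mᵢcᵢ
Σ mᵢcᵢ = 431.3×0.519 + 497.3×2.22 + 295.3×0.499 = 1475.2054
Σ mᵢcᵢTᵢ = 223.8447×70.1 + 1104.006×10.7 + 147.3547×92.1 = 41076
T = 41076 / 1475.2054 = 27.84 °C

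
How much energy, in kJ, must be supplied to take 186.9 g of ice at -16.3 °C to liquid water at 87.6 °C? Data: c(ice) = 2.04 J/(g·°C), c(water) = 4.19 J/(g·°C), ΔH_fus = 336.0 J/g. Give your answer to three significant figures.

q = 138 kJ

q1 (heat ice -16.3→0.0 °C): 186.9 × 2.04 × 16.3 = 6215 J
q2 (melt at 0 °C): 186.9 × 336.0 = 62798 J
q3 (heat water 0.0→87.6 °C): 186.9 × 4.19 × 87.6 = 68601 J
Total: 6215 + 62798 + 68601 = 137614 J = 138 kJ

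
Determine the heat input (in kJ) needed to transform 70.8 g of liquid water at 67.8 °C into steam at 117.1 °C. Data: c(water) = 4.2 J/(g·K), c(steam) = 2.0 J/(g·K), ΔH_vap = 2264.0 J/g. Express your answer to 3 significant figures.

q = 172 kJ

q1 (heat water 67.8→100.0 °C): 70.8 × 4.2 × 32.2 = 9575 J
q2 (vaporize at 100 °C): 70.8 × 2264.0 = 160291 J
q3 (heat steam 100.0→117.1 °C): 70.8 × 2.0 × 17.1 = 2421 J
Total: 9575 + 160291 + 2421 = 172287 J = 172 kJ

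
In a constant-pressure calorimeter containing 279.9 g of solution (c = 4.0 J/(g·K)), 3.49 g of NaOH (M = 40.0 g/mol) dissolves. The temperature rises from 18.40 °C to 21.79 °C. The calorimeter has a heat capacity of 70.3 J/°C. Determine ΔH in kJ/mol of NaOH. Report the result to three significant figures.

|ΔT| = |21.79 − 18.40| = 3.39 °C
|q_surr| = (279.9 × 4.0 + 70.3) × 3.39 = 1189.9 × 3.39 = 4034 J
n(NaOH) = 3.49 / 40.0 = 0.08725 mol
Temperature rose, so q_rxn = −|q_surr| = -4.034 kJ
ΔH = q_rxn / n = -46.23 kJ/mol

ΔH = -46.2 kJ/mol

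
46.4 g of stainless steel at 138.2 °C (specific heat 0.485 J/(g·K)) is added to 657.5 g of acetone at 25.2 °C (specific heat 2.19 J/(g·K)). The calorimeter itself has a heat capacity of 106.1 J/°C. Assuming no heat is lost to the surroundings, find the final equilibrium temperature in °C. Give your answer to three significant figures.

T_f = 26.8 °C

Heat lost by stainless steel = heat gained by acetone + calorimeter.
(46.4)(0.485)(138.2 − T) = [(657.5)(2.19) + 106.1](T − 25.2)
22.504 (138.2 − T) = 1546.025 (T − 25.2)
3110.1 − 22.504 T = 1546.025 T − 38960
42070.1 = 1568.529 T
T = 26.82 °C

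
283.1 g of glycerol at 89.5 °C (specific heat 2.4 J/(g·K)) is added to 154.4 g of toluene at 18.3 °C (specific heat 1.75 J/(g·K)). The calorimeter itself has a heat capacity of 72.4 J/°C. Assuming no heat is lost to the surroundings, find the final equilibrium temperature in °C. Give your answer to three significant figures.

Heat lost by glycerol = heat gained by toluene + calorimeter.
(283.1)(2.4)(89.5 − T) = [(154.4)(1.75) + 72.4](T − 18.3)
679.44 (89.5 − T) = 342.6 (T − 18.3)
60810 − 679.44 T = 342.6 T − 6269.6
67079.6 = 1022.04 T
T = 65.63 °C

T_f = 65.6 °C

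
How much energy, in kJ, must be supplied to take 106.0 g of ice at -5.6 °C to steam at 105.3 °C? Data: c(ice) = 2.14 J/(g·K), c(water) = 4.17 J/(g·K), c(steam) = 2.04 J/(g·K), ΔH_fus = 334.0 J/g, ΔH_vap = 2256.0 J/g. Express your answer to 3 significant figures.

q = 321 kJ

q1 (heat ice -5.6→0.0 °C): 106.0 × 2.14 × 5.6 = 1270 J
q2 (melt at 0 °C): 106.0 × 334.0 = 35404 J
q3 (heat water 0.0→100.0 °C): 106.0 × 4.17 × 100.0 = 44202 J
q4 (vaporize at 100 °C): 106.0 × 2256.0 = 239136 J
q5 (heat steam 100.0→105.3 °C): 106.0 × 2.04 × 5.3 = 1146 J
Total: 1270 + 35404 + 44202 + 239136 + 1146 = 321158 J = 321 kJ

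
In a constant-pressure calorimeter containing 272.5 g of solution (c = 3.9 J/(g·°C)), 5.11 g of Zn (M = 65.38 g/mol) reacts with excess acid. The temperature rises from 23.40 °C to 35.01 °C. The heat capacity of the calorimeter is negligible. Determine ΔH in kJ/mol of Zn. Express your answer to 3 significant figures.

|ΔT| = |35.01 − 23.40| = 11.61 °C
|q_surr| = (272.5 × 3.9) × 11.61 = 1062.75 × 11.61 = 12340 J
n(Zn) = 5.11 / 65.38 = 0.07816 mol
Temperature rose, so q_rxn = −|q_surr| = -12.34 kJ
ΔH = q_rxn / n = -157.9 kJ/mol

ΔH = -158 kJ/mol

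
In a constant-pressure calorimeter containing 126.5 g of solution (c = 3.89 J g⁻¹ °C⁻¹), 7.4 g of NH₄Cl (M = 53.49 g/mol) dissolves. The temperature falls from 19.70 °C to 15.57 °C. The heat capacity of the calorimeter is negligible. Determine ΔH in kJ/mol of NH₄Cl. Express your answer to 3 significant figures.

ΔH = 14.7 kJ/mol

|ΔT| = |15.57 − 19.70| = 4.13 °C
|q_surr| = (126.5 × 3.89) × 4.13 = 492.085 × 4.13 = 2032 J
n(NH₄Cl) = 7.4 / 53.49 = 0.1383 mol
Temperature fell, so q_rxn = +|q_surr| = 2.032 kJ
ΔH = q_rxn / n = 14.69 kJ/mol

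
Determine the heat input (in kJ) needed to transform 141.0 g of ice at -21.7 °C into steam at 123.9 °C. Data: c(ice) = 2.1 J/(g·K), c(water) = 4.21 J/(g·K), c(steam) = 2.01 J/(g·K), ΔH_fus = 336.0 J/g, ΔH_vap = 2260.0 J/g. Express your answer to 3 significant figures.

q1 (heat ice -21.7→0.0 °C): 141.0 × 2.1 × 21.7 = 6425 J
q2 (melt at 0 °C): 141.0 × 336.0 = 47376 J
q3 (heat water 0.0→100.0 °C): 141.0 × 4.21 × 100.0 = 59361 J
q4 (vaporize at 100 °C): 141.0 × 2260.0 = 318660 J
q5 (heat steam 100.0→123.9 °C): 141.0 × 2.01 × 23.9 = 6773 J
Total: 6425 + 47376 + 59361 + 318660 + 6773 = 438595 J = 439 kJ

q = 439 kJ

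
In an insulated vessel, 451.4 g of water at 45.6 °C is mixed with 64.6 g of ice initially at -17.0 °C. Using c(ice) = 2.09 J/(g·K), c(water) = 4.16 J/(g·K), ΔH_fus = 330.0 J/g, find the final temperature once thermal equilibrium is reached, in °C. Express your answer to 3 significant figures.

Heat to bring ice to 0 °C and melt it: q₁ = 64.6×2.09×17.0 + 64.6×330.0 = 23613 J
Heat the water can supply cooling to 0 °C: 451.4×4.16×45.6 = 85628.8 J > q₁, so all ice melts.
Energy balance: 451.4×4.16×(45.6 − T) = 23613 + 64.6×4.16×(T − 0)
1877.824(45.6 − T) = 23613 + 268.736 T
85628.8 − 23613 = 2146.560 T
T = 62015.8 / 2146.560 = 28.89 °C

T_f = 28.9 °C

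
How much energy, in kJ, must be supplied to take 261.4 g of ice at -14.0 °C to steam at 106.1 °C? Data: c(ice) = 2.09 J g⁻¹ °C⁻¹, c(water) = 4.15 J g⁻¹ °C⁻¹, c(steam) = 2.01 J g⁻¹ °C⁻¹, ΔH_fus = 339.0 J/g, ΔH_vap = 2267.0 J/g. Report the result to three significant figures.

q = 801 kJ

q1 (heat ice -14.0→0.0 °C): 261.4 × 2.09 × 14.0 = 7649 J
q2 (melt at 0 °C): 261.4 × 339.0 = 88615 J
q3 (heat water 0.0→100.0 °C): 261.4 × 4.15 × 100.0 = 108481 J
q4 (vaporize at 100 °C): 261.4 × 2267.0 = 592594 J
q5 (heat steam 100.0→106.1 °C): 261.4 × 2.01 × 6.1 = 3205 J
Total: 7649 + 88615 + 108481 + 592594 + 3205 = 800544 J = 801 kJ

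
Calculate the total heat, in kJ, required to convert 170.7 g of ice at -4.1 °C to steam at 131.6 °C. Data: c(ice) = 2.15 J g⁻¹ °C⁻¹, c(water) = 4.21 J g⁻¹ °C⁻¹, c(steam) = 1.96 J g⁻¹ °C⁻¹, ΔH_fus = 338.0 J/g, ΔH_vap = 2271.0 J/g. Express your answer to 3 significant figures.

q1 (heat ice -4.1→0.0 °C): 170.7 × 2.15 × 4.1 = 1505 J
q2 (melt at 0 °C): 170.7 × 338.0 = 57697 J
q3 (heat water 0.0→100.0 °C): 170.7 × 4.21 × 100.0 = 71865 J
q4 (vaporize at 100 °C): 170.7 × 2271.0 = 387660 J
q5 (heat steam 100.0→131.6 °C): 170.7 × 1.96 × 31.6 = 10572 J
Total: 1505 + 57697 + 71865 + 387660 + 10572 = 529299 J = 529 kJ

q = 529 kJ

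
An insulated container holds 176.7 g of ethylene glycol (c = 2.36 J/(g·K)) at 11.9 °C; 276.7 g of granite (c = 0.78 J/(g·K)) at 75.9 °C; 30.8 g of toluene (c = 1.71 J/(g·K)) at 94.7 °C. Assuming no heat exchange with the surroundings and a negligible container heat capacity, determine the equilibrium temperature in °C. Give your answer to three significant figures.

T_f = 38.4 °C

Σ mᵢcᵢ(T − Tᵢ) = 0  ⇒  T = Σ mᵢcᵢTᵢ / Σ mᵢcᵢ
Σ mᵢcᵢ = 176.7×2.36 + 276.7×0.78 + 30.8×1.71 = 685.506
Σ mᵢcᵢTᵢ = 417.012×11.9 + 215.826×75.9 + 52.668×94.7 = 26331
T = 26331 / 685.506 = 38.41 °C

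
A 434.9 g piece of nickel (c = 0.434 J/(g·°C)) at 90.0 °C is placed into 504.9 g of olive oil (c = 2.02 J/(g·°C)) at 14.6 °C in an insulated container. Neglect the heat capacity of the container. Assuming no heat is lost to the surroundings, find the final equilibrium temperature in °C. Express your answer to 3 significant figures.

T_f = 26.4 °C

Heat lost by nickel = heat gained by olive oil.
(434.9)(0.434)(90.0 − T) = (504.9)(2.02)(T − 14.6)
188.7466 (90.0 − T) = 1019.898 (T − 14.6)
16987 − 188.7466 T = 1019.898 T − 14891
31878 = 1208.6446 T
T = 26.37 °C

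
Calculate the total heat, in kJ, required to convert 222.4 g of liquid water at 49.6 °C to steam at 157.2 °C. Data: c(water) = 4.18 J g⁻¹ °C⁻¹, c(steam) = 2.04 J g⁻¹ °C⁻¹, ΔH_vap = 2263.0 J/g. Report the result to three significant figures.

q1 (heat water 49.6→100.0 °C): 222.4 × 4.18 × 50.4 = 46853 J
q2 (vaporize at 100 °C): 222.4 × 2263.0 = 503291 J
q3 (heat steam 100.0→157.2 °C): 222.4 × 2.04 × 57.2 = 25951 J
Total: 46853 + 503291 + 25951 = 576095 J = 576 kJ

q = 576 kJ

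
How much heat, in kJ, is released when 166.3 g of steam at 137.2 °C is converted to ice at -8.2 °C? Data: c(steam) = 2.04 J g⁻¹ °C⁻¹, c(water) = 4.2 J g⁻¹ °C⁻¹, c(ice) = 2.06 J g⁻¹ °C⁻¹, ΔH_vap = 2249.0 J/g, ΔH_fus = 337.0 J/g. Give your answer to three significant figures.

q1 (cool steam 137.2→100 °C): 166.3 × 2.04 × 37.2 = 12620 J
q2 (condense at 100 °C): 166.3 × 2249.0 = 374009 J
q3 (cool water 100→0 °C): 166.3 × 4.2 × 100.0 = 69846 J
q4 (freeze at 0 °C): 166.3 × 337.0 = 56043 J
q5 (cool ice 0→-8.2 °C): 166.3 × 2.06 × 8.2 = 2809 J
Total: 12620 + 374009 + 69846 + 56043 + 2809 = 515327 J = 515 kJ

q = 515 kJ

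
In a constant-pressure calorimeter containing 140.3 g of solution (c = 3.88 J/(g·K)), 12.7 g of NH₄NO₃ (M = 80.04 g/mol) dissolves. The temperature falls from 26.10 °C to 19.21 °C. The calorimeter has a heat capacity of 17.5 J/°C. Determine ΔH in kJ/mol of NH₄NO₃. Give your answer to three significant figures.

|ΔT| = |19.21 − 26.10| = 6.89 °C
|q_surr| = (140.3 × 3.88 + 17.5) × 6.89 = 561.864 × 6.89 = 3871 J
n(NH₄NO₃) = 12.7 / 80.04 = 0.1587 mol
Temperature fell, so q_rxn = +|q_surr| = 3.871 kJ
ΔH = q_rxn / n = 24.39 kJ/mol

ΔH = 24.4 kJ/mol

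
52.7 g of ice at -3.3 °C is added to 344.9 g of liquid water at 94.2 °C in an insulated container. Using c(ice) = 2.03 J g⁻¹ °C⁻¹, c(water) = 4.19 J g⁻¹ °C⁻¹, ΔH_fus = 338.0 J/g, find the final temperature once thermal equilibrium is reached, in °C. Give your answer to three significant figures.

T_f = 70.8 °C

Heat to bring ice to 0 °C and melt it: q₁ = 52.7×2.03×3.3 + 52.7×338.0 = 18166 J
Heat the water can supply cooling to 0 °C: 344.9×4.19×94.2 = 136131 J > q₁, so all ice melts.
Energy balance: 344.9×4.19×(94.2 − T) = 18166 + 52.7×4.19×(T − 0)
1445.131(94.2 − T) = 18166 + 220.813 T
136131 − 18166 = 1665.944 T
T = 117965 / 1665.944 = 70.81 °C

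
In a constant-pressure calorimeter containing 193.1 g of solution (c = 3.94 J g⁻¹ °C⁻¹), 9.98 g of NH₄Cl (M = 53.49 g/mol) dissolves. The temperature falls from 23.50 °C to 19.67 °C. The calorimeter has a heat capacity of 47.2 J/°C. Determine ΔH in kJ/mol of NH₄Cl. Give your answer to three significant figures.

ΔH = 16.6 kJ/mol

|ΔT| = |19.67 − 23.50| = 3.83 °C
|q_surr| = (193.1 × 3.94 + 47.2) × 3.83 = 808.014 × 3.83 = 3095 J
n(NH₄Cl) = 9.98 / 53.49 = 0.1866 mol
Temperature fell, so q_rxn = +|q_surr| = 3.095 kJ
ΔH = q_rxn / n = 16.59 kJ/mol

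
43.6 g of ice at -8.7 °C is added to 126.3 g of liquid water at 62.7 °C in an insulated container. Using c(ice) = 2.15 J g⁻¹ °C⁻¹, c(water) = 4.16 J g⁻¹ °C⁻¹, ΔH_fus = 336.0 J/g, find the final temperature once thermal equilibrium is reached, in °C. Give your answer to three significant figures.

T_f = 24.7 °C

Heat to bring ice to 0 °C and melt it: q₁ = 43.6×2.15×8.7 + 43.6×336.0 = 15465 J
Heat the water can supply cooling to 0 °C: 126.3×4.16×62.7 = 32943.1 J > q₁, so all ice melts.
Energy balance: 126.3×4.16×(62.7 − T) = 15465 + 43.6×4.16×(T − 0)
525.408(62.7 − T) = 15465 + 181.376 T
32943.1 − 15465 = 706.784 T
T = 17478.1 / 706.784 = 24.73 °C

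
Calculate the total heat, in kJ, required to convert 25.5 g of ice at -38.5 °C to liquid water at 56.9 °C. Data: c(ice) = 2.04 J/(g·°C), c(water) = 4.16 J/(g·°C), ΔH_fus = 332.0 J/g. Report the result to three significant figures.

q = 16.5 kJ

q1 (heat ice -38.5→0.0 °C): 25.5 × 2.04 × 38.5 = 2003 J
q2 (melt at 0 °C): 25.5 × 332.0 = 8466 J
q3 (heat water 0.0→56.9 °C): 25.5 × 4.16 × 56.9 = 6036 J
Total: 2003 + 8466 + 6036 = 16505 J = 16.5 kJ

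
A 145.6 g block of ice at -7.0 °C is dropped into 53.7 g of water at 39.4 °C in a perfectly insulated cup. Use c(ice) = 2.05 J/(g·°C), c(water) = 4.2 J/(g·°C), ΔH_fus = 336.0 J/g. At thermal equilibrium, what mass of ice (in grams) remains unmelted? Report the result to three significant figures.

m_ice remaining = 125 g

Heat to warm all ice to 0 °C: 145.6×2.05×7.0 = 2089.4 J
Heat released by water cooling to 0 °C: 53.7×4.2×39.4 = 8886.3 J
8886.3 J < 2089.4 + 145.6×336.0 = 51011.0 J, so not all ice melts; final T = 0 °C.
Heat left for melting: 8886.3 − 2089.4 = 6796.9 J
Mass melted = 6796.9 / 336.0 = 20.23 g
Ice remaining = 145.6 − 20.23 = 125.37 g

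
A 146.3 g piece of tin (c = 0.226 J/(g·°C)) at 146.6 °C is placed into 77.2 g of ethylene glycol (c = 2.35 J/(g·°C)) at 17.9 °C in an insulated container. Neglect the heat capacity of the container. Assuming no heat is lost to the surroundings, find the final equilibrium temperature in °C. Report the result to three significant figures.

Heat lost by tin = heat gained by ethylene glycol.
(146.3)(0.226)(146.6 − T) = (77.2)(2.35)(T − 17.9)
33.0638 (146.6 − T) = 181.42 (T − 17.9)
4847.2 − 33.0638 T = 181.42 T − 3247.4
8094.6 = 214.4838 T
T = 37.74 °C

T_f = 37.7 °C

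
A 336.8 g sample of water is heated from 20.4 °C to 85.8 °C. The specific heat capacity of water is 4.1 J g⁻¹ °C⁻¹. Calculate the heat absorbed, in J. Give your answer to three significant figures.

q = m c ΔT = 336.8 × 4.1 × (85.8 − 20.4)
q = 336.8 × 4.1 × 65.4 = 90310 J

q = 90300 J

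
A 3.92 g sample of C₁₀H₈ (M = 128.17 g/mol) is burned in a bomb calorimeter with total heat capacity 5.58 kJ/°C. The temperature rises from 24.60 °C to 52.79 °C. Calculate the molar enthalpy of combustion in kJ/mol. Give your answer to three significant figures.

ΔH = -5140 kJ/mol

ΔT = 52.79 − 24.60 = 28.19 °C
q_cal = C_cal × ΔT = 5.58 × 28.19 = 157.3002 kJ
n = 3.92 / 128.17 = 0.03058 mol
q_rxn = −q_cal = -157.3002 kJ
ΔH = -157.3002 / 0.03058 = -5144 kJ/mol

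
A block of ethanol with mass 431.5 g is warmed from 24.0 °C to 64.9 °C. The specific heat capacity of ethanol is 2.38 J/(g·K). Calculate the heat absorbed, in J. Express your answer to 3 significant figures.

q = m c ΔT = 431.5 × 2.38 × (64.9 − 24.0)
q = 431.5 × 2.38 × 40.9 = 42000 J

q = 42000 J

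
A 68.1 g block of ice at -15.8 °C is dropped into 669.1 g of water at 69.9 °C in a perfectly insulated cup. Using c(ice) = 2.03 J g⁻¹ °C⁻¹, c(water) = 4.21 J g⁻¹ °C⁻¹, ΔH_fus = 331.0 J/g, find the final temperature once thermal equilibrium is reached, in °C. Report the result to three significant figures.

Heat to bring ice to 0 °C and melt it: q₁ = 68.1×2.03×15.8 + 68.1×331.0 = 24725 J
Heat the water can supply cooling to 0 °C: 669.1×4.21×69.9 = 196902 J > q₁, so all ice melts.
Energy balance: 669.1×4.21×(69.9 − T) = 24725 + 68.1×4.21×(T − 0)
2816.911(69.9 − T) = 24725 + 286.701 T
196902 − 24725 = 3103.612 T
T = 172177 / 3103.612 = 55.48 °C

T_f = 55.5 °C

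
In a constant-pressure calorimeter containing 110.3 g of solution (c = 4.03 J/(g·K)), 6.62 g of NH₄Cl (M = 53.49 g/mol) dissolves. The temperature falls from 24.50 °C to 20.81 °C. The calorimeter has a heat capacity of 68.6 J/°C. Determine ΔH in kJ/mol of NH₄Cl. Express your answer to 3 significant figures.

ΔH = 15.3 kJ/mol

|ΔT| = |20.81 − 24.50| = 3.69 °C
|q_surr| = (110.3 × 4.03 + 68.6) × 3.69 = 513.109 × 3.69 = 1893 J
n(NH₄Cl) = 6.62 / 53.49 = 0.1238 mol
Temperature fell, so q_rxn = +|q_surr| = 1.893 kJ
ΔH = q_rxn / n = 15.29 kJ/mol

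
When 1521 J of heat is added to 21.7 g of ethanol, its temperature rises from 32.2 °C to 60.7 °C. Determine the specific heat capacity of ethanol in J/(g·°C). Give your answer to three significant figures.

c = q / (m ΔT) = 1521 / (21.7 × 28.5)
c = 1521 / 618.45 = 2.46 J/(g·°C)

c = 2.46 J/(g·°C)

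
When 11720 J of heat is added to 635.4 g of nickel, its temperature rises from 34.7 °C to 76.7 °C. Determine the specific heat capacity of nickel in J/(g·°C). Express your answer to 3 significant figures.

c = 0.439 J/(g·°C)

c = q / (m ΔT) = 11720 / (635.4 × 42.0)
c = 11720 / 26686.8 = 0.439 J/(g·°C)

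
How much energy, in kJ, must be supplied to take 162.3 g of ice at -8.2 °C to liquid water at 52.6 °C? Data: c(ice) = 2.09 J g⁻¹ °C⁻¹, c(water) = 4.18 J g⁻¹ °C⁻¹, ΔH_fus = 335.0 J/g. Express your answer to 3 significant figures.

q = 92.8 kJ

q1 (heat ice -8.2→0.0 °C): 162.3 × 2.09 × 8.2 = 2781 J
q2 (melt at 0 °C): 162.3 × 335.0 = 54371 J
q3 (heat water 0.0→52.6 °C): 162.3 × 4.18 × 52.6 = 35685 J
Total: 2781 + 54371 + 35685 = 92837 J = 92.8 kJ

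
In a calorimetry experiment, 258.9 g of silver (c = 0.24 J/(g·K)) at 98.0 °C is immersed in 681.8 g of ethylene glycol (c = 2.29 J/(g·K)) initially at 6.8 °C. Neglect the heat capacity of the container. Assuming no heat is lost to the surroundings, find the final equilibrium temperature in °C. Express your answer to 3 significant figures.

Heat lost by silver = heat gained by ethylene glycol.
(258.9)(0.24)(98.0 − T) = (681.8)(2.29)(T − 6.8)
62.136 (98.0 − T) = 1561.322 (T − 6.8)
6089.3 − 62.136 T = 1561.322 T − 10617
16706.3 = 1623.458 T
T = 10.29 °C

T_f = 10.3 °C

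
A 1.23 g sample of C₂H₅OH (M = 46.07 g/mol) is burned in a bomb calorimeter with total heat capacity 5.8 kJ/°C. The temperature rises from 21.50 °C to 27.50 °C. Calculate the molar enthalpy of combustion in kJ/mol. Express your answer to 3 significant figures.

ΔH = -1300 kJ/mol

ΔT = 27.50 − 21.50 = 6.00 °C
q_cal = C_cal × ΔT = 5.8 × 6.00 = 34.8 kJ
n = 1.23 / 46.07 = 0.02670 mol
q_rxn = −q_cal = -34.8 kJ
ΔH = -34.8 / 0.02670 = -1303 kJ/mol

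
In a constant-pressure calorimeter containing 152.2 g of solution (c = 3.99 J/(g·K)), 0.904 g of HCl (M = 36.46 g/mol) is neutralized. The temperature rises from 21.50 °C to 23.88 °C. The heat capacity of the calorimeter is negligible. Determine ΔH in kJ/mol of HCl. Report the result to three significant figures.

|ΔT| = |23.88 − 21.50| = 2.38 °C
|q_surr| = (152.2 × 3.99) × 2.38 = 607.278 × 2.38 = 1445 J
n(HCl) = 0.904 / 36.46 = 0.02479 mol
Temperature rose, so q_rxn = −|q_surr| = -1.445 kJ
ΔH = q_rxn / n = -58.29 kJ/mol

ΔH = -58.3 kJ/mol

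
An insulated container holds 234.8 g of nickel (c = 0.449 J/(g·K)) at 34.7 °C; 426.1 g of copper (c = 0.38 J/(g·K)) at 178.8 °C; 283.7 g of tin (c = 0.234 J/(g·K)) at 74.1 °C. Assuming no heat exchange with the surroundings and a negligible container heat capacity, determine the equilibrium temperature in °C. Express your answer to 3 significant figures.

T_f = 112 °C

Σ mᵢcᵢ(T − Tᵢ) = 0  ⇒  T = Σ mᵢcᵢTᵢ / Σ mᵢcᵢ
Σ mᵢcᵢ = 234.8×0.449 + 426.1×0.38 + 283.7×0.234 = 333.7290
Σ mᵢcᵢTᵢ = 105.4252×34.7 + 161.918×178.8 + 66.3858×74.1 = 37528
T = 37528 / 333.7290 = 112.45 °C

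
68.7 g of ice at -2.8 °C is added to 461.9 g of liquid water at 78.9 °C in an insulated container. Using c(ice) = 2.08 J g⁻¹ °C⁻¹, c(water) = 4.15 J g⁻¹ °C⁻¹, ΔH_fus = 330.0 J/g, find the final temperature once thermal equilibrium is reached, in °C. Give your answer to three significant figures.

T_f = 58.2 °C

Heat to bring ice to 0 °C and melt it: q₁ = 68.7×2.08×2.8 + 68.7×330.0 = 23071 J
Heat the water can supply cooling to 0 °C: 461.9×4.15×78.9 = 151242 J > q₁, so all ice melts.
Energy balance: 461.9×4.15×(78.9 − T) = 23071 + 68.7×4.15×(T − 0)
1916.885(78.9 − T) = 23071 + 285.105 T
151242 − 23071 = 2201.990 T
T = 128171 / 2201.990 = 58.21 °C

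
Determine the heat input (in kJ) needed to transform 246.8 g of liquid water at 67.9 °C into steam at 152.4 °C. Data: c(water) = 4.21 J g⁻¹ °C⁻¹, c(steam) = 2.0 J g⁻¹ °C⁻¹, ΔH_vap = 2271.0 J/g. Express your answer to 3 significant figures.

q1 (heat water 67.9→100.0 °C): 246.8 × 4.21 × 32.1 = 33353 J
q2 (vaporize at 100 °C): 246.8 × 2271.0 = 560483 J
q3 (heat steam 100.0→152.4 °C): 246.8 × 2.0 × 52.4 = 25865 J
Total: 33353 + 560483 + 25865 = 619701 J = 620 kJ

q = 620 kJ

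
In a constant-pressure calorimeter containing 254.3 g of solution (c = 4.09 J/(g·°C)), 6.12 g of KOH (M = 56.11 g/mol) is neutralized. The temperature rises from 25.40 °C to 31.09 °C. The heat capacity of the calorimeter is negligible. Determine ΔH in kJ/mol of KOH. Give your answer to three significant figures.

ΔH = -54.3 kJ/mol

|ΔT| = |31.09 − 25.40| = 5.69 °C
|q_surr| = (254.3 × 4.09) × 5.69 = 1040.087 × 5.69 = 5918.1 J
n(KOH) = 6.12 / 56.11 = 0.10907 mol
Temperature rose, so q_rxn = −|q_surr| = -5.9181 kJ
ΔH = q_rxn / n = -54.26 kJ/mol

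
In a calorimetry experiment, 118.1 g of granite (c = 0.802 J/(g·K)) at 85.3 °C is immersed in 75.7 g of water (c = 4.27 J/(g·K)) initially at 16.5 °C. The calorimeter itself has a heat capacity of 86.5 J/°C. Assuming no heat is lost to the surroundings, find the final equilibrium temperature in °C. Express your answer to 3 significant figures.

T_f = 29.4 °C

Heat lost by granite = heat gained by water + calorimeter.
(118.1)(0.802)(85.3 − T) = [(75.7)(4.27) + 86.5](T − 16.5)
94.7162 (85.3 − T) = 409.739 (T − 16.5)
8079.3 − 94.7162 T = 409.739 T − 6760.7
14840.0 = 504.4552 T
T = 29.42 °C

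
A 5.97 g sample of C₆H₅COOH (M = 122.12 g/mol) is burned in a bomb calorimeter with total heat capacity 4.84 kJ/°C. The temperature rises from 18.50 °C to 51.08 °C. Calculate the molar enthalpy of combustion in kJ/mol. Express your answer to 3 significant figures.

ΔH = -3230 kJ/mol

ΔT = 51.08 − 18.50 = 32.58 °C
q_cal = C_cal × ΔT = 4.84 × 32.58 = 157.6872 kJ
n = 5.97 / 122.12 = 0.04889 mol
q_rxn = −q_cal = -157.6872 kJ
ΔH = -157.6872 / 0.04889 = -3225 kJ/mol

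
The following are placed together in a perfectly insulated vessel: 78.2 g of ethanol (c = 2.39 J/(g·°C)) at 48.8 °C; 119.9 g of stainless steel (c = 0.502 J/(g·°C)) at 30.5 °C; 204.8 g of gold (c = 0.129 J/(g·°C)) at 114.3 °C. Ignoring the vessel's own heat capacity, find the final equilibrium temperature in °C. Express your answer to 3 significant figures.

Σ mᵢcᵢ(T − Tᵢ) = 0  ⇒  T = Σ mᵢcᵢTᵢ / Σ mᵢcᵢ
Σ mᵢcᵢ = 78.2×2.39 + 119.9×0.502 + 204.8×0.129 = 273.5070
Σ mᵢcᵢTᵢ = 186.898×48.8 + 60.1898×30.5 + 26.4192×114.3 = 13976
T = 13976 / 273.5070 = 51.10 °C

T_f = 51.1 °C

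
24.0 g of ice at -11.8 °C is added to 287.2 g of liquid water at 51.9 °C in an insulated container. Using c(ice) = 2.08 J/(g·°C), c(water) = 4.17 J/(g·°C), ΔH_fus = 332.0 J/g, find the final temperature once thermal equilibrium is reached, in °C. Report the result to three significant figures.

T_f = 41.3 °C

Heat to bring ice to 0 °C and melt it: q₁ = 24.0×2.08×11.8 + 24.0×332.0 = 8557.1 J
Heat the water can supply cooling to 0 °C: 287.2×4.17×51.9 = 62156.7 J > q₁, so all ice melts.
Energy balance: 287.2×4.17×(51.9 − T) = 8557.1 + 24.0×4.17×(T − 0)
1197.624(51.9 − T) = 8557.1 + 100.08 T
62156.7 − 8557.1 = 1297.704 T
T = 53599.6 / 1297.704 = 41.30 °C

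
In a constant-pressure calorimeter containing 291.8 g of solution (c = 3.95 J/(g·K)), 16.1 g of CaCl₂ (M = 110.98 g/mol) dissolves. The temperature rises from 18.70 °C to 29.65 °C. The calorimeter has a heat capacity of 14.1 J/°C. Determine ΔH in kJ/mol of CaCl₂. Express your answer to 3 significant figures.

ΔH = -88.1 kJ/mol

|ΔT| = |29.65 − 18.70| = 10.95 °C
|q_surr| = (291.8 × 3.95 + 14.1) × 10.95 = 1166.71 × 10.95 = 12780 J
n(CaCl₂) = 16.1 / 110.98 = 0.1451 mol
Temperature rose, so q_rxn = −|q_surr| = -12.78 kJ
ΔH = q_rxn / n = -88.08 kJ/mol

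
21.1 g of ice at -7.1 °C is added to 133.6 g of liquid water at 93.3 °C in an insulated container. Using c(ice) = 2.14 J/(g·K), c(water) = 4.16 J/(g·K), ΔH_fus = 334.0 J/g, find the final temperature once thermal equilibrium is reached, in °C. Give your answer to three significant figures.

Heat to bring ice to 0 °C and melt it: q₁ = 21.1×2.14×7.1 + 21.1×334.0 = 7368.0 J
Heat the water can supply cooling to 0 °C: 133.6×4.16×93.3 = 51853.9 J > q₁, so all ice melts.
Energy balance: 133.6×4.16×(93.3 − T) = 7368.0 + 21.1×4.16×(T − 0)
555.776(93.3 − T) = 7368.0 + 87.776 T
51853.9 − 7368.0 = 643.552 T
T = 44485.9 / 643.552 = 69.13 °C

T_f = 69.1 °C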